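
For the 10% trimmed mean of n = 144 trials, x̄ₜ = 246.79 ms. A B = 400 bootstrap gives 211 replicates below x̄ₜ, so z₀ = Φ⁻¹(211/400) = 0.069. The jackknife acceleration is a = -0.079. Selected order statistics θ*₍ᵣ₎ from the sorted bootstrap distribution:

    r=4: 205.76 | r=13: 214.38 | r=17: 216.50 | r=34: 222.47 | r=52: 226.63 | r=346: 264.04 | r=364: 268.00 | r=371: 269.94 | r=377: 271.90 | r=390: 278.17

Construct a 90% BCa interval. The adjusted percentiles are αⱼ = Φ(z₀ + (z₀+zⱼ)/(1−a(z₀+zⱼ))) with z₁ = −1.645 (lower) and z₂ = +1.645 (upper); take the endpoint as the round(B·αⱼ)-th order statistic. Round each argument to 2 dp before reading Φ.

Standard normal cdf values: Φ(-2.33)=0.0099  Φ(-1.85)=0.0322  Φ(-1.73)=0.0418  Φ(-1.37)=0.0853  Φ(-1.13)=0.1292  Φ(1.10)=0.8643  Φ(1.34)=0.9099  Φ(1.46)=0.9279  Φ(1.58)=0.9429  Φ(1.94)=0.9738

Lower: z₀ + z₁ = 0.069 + (-1.645) = -1.576; 1 − a(z₀+z₁) = 1 − (-0.079)(-1.576) = 0.8755; argument = 0.069 + (-1.576)/0.8755 = -1.7311 → -1.73.
α₁ = Φ(-1.73) = 0.0418; rank = round(400 × 0.0418) = 17; θ*₍17₎ = 216.50.
Upper: z₀ + z₂ = 1.714; 1 − a(z₀+z₂) = 1.1354; argument = 1.5786 → 1.58; α₂ = 0.9429; rank = 377; θ*₍377₎ = 271.90.

(216.50, 271.90)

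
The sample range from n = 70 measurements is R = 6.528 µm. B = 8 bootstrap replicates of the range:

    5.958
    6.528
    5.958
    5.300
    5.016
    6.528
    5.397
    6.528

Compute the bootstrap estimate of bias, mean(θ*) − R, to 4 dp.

mean(θ*) = (5.958 + 6.528 + 5.958 + 5.300 + 5.016 + 6.528 + 5.397 + 6.528) / 8 = 5.90163
bias = 5.90163 − 6.528

bias = −0.6264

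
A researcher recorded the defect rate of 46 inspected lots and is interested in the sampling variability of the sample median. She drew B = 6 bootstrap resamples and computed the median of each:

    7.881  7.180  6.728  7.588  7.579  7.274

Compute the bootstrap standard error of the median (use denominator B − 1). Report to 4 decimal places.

SE* = 0.4024

Bootstrap SE is the standard deviation of the 6 replicate medians.
Mean of replicates: (7.881 + 7.180 + 6.728 + 7.588 + 7.579 + 7.274) / 6 = 44.23000 / 6 = 7.37167
Sum of squared deviations: (+0.50933)² + (−0.19167)² + (−0.64367)² + (+0.21633)² + (+0.20733)² + (−0.09767)² = 0.80979
Variance = 0.80979 / 5 = 0.16196
SE* = √0.16196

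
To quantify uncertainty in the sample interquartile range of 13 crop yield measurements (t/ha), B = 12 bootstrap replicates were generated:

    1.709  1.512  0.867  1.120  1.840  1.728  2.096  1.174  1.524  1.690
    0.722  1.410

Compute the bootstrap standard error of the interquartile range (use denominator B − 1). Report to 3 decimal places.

SE* = 0.409

Bootstrap SE is the standard deviation of the 12 replicate interquartile ranges.
Mean of replicates: (1.709 + 1.512 + 0.867 + 1.120 + 1.840 + 1.728 + 2.096 + 1.174 + 1.524 + 1.690 + 0.722 + 1.410) / 12 = 17.3920 / 12 = 1.4493
Sum of squared deviations: (+0.2597)² + (+0.0627)² + (−0.5823)² + (−0.3293)² + (+0.3907)² + (+0.2787)² + (+0.6467)² + (−0.2753)² + (+0.0747)² + (+0.2407)² + (−0.7273)² + (−0.0393)² = 1.8372
Variance = 1.8372 / 11 = 0.1670
SE* = √0.1670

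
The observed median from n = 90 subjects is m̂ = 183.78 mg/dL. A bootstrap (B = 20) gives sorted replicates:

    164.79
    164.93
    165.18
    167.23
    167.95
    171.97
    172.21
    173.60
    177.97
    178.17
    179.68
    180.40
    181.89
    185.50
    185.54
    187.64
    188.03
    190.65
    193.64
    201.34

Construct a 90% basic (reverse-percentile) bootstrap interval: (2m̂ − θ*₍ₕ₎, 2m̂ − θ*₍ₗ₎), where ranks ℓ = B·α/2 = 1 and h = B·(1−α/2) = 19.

(173.92, 202.77)

Percentile endpoints at ranks 1 and 19: θ*₍1₎ = 164.79, θ*₍19₎ = 193.64.
Basic interval reflects these around m̂:
  lower = 2 × 183.78 − 193.64 = 173.92
  upper = 2 × 183.78 − 164.79 = 202.77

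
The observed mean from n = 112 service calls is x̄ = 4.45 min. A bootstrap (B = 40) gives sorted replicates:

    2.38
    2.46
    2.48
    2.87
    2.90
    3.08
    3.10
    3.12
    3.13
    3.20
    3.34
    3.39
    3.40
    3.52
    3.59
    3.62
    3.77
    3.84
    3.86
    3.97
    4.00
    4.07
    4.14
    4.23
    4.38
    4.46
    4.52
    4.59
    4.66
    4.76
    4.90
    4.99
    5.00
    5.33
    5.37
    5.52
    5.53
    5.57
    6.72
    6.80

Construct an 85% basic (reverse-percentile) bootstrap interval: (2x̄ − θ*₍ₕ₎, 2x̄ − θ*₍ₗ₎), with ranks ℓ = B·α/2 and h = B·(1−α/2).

(3.37, 6.42)

Percentile endpoints at ranks 3 and 37: θ*₍3₎ = 2.48, θ*₍37₎ = 5.53.
Basic interval reflects these around x̄:
  lower = 2 × 4.45 − 5.53 = 3.37
  upper = 2 × 4.45 − 2.48 = 6.42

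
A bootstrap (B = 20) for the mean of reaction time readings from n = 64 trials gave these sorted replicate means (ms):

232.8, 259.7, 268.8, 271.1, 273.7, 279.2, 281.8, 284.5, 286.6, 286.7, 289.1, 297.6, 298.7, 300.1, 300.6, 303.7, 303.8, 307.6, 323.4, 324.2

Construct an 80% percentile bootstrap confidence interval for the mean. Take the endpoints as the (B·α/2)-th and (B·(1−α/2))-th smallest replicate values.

α = 0.20; lower rank = 20 × 0.100 = 2; upper rank = 20 × 0.900 = 18.
The 2nd smallest replicate is 259.7; the 18th is 307.6.

(259.7, 307.6)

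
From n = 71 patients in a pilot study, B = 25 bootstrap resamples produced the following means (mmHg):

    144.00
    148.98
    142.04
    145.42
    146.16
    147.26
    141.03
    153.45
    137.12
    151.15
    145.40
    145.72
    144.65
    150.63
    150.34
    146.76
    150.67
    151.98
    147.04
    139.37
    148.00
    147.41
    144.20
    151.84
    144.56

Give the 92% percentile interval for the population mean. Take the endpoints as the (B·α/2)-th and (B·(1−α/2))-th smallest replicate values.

Sorted replicates: 137.12, 139.37, 141.03, 142.04, 144.00, 144.20, 144.56, 144.65, 145.40, 145.42, 145.72, 146.16, 146.76, 147.04, 147.26, 147.41, 148.00, 148.98, 150.34, 150.63, 150.67, 151.15, 151.84, 151.98, 153.45
α = 0.08; lower rank = 25 × 0.040 = 1; upper rank = 25 × 0.960 = 24.
The 1st smallest replicate is 137.12; the 24th is 151.98.

(137.12, 151.98)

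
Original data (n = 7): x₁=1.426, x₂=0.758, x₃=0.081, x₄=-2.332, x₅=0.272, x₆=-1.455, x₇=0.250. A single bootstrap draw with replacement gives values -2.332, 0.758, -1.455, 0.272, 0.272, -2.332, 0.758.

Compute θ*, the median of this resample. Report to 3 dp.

Sorted: -2.332, -2.332, -1.455, 0.272, 0.272, 0.758, 0.758
Median = middle value = 0.272

θ* = 0.272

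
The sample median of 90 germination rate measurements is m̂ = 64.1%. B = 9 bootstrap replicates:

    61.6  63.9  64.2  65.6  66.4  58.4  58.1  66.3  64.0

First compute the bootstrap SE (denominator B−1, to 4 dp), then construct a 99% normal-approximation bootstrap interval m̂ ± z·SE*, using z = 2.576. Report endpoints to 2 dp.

Mean of replicates = 63.1667; sum of squared deviations = 79.3400; SE* = √(79.3400/8) = 3.1492
Margin = 2.576 × 3.1492 = 8.112
Interval: 64.1 ± 8.112

(55.99, 72.21)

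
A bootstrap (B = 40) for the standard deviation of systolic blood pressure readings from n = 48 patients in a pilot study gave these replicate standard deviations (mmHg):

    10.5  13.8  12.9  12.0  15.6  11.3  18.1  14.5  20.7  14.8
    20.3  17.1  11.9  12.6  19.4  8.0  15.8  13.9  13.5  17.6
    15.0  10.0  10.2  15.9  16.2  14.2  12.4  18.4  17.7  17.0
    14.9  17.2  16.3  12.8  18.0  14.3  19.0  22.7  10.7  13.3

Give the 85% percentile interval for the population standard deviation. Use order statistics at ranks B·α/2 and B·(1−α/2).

(10.2, 19.4)

Sorted replicates: 8.0, 10.0, 10.2, 10.5, 10.7, 11.3, 11.9, 12.0, 12.4, 12.6, 12.8, 12.9, 13.3, 13.5, 13.8, 13.9, 14.2, 14.3, 14.5, 14.8, 14.9, 15.0, 15.6, 15.8, 15.9, 16.2, 16.3, 17.0, 17.1, 17.2, 17.6, 17.7, 18.0, 18.1, 18.4, 19.0, 19.4, 20.3, 20.7, 22.7
α = 0.15; lower rank = 40 × 0.075 = 3; upper rank = 40 × 0.925 = 37.
The 3rd smallest replicate is 10.2; the 37th is 19.4.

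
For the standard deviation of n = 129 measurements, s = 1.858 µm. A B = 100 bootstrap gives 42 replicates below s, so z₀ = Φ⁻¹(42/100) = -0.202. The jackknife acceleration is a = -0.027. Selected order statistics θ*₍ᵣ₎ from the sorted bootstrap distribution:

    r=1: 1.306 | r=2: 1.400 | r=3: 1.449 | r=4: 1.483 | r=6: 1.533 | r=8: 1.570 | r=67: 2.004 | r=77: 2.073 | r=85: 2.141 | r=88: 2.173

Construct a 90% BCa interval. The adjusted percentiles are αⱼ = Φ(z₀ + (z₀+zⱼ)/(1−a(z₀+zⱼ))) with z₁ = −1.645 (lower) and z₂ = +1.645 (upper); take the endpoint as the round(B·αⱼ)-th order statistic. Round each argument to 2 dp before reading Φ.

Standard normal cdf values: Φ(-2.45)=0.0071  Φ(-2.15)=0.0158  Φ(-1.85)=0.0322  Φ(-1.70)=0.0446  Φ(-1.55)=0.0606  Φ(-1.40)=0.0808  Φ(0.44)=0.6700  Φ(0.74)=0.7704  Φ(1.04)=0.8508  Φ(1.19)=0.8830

(1.400, 2.173)

Lower: z₀ + z₁ = -0.202 + (-1.645) = -1.847; 1 − a(z₀+z₁) = 1 − (-0.027)(-1.847) = 0.9501; argument = -0.202 + (-1.847)/0.9501 = -2.1459 → -2.15.
α₁ = Φ(-2.15) = 0.0158; rank = round(100 × 0.0158) = 2; θ*₍2₎ = 1.400.
Upper: z₀ + z₂ = 1.443; 1 − a(z₀+z₂) = 1.0390; argument = 1.1869 → 1.19; α₂ = 0.8830; rank = 88; θ*₍88₎ = 2.173.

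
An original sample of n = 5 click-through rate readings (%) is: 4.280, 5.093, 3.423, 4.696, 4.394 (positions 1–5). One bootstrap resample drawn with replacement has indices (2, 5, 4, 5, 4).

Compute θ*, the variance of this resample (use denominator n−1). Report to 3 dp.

Resample values: 5.093, 4.394, 4.696, 4.394, 4.696.
Mean = 4.6546; sum of squared deviations = 0.3314
s² = 0.3314 / 4 = 0.0829

θ* = 0.083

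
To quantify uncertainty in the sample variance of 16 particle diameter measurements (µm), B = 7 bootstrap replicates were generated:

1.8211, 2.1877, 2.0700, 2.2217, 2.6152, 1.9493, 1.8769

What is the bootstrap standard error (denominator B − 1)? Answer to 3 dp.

Bootstrap SE is the standard deviation of the 7 replicate variances.
Mean of replicates: (1.8211 + 2.1877 + 2.0700 + 2.2217 + 2.6152 + 1.9493 + 1.8769) / 7 = 14.74190 / 7 = 2.10599
Sum of squared deviations: (−0.28489)² + (+0.08171)² + (−0.03599)² + (+0.11571)² + (+0.50921)² + (−0.15669)² + (−0.22909)² = 0.43885
Variance = 0.43885 / 6 = 0.07314
SE* = √0.07314

SE* = 0.270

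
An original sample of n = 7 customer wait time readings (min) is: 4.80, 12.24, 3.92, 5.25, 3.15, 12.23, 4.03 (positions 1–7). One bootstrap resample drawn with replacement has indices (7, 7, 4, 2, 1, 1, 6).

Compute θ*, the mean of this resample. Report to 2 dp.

θ* = 6.77

Resample values: 4.03, 4.03, 5.25, 12.24, 4.80, 4.80, 12.23.
Mean = (4.03 + 4.03 + 5.25 + 12.24 + 4.80 + 4.80 + 12.23) / 7 = 47.380 / 7 = 6.77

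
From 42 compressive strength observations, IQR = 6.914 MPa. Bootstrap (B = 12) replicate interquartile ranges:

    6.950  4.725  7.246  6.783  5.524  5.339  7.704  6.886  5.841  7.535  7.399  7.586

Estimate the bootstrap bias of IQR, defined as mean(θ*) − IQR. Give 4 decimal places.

bias = −0.2875

mean(θ*) = (6.950 + 4.725 + 7.246 + 6.783 + 5.524 + 5.339 + 7.704 + 6.886 + 5.841 + 7.535 + 7.399 + 7.586) / 12 = 6.62650
bias = 6.62650 − 6.914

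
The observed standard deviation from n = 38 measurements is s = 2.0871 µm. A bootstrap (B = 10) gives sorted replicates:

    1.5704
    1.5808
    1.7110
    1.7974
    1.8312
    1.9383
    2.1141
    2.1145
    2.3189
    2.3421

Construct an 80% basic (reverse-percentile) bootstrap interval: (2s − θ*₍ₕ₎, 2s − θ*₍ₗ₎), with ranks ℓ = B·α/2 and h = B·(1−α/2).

(1.8553, 2.6038)

Percentile endpoints at ranks 1 and 9: θ*₍1₎ = 1.5704, θ*₍9₎ = 2.3189.
Basic interval reflects these around s:
  lower = 2 × 2.0871 − 2.3189 = 1.8553
  upper = 2 × 2.0871 − 1.5704 = 2.6038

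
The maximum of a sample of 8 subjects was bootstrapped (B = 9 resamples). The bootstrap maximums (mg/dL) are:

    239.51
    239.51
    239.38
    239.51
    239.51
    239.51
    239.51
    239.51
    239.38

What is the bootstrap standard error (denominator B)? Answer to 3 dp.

SE* = 0.054

Bootstrap SE is the standard deviation of the 9 replicate maximums.
Mean of replicates: (239.51 + 239.51 + 239.38 + 239.51 + 239.51 + 239.51 + 239.51 + 239.51 + 239.38) / 9 = 2155.3300 / 9 = 239.4811
Sum of squared deviations: (+0.0289)² + (+0.0289)² + (−0.1011)² + (+0.0289)² + (+0.0289)² + (+0.0289)² + (+0.0289)² + (+0.0289)² + (−0.1011)² = 0.0263
Variance = 0.0263 / 9 = 0.0029
SE* = √0.0029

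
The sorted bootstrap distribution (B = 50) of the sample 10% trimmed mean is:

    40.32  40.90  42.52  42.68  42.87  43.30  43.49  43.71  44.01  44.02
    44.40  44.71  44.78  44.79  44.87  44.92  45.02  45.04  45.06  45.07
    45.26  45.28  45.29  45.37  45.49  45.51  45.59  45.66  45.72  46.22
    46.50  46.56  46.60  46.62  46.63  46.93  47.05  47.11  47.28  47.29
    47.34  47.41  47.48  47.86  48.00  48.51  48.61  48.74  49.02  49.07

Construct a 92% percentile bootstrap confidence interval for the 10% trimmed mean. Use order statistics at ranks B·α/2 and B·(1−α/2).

(40.90, 48.74)

α = 0.08; lower rank = 50 × 0.040 = 2; upper rank = 50 × 0.960 = 48.
The 2nd smallest replicate is 40.90; the 48th is 48.74.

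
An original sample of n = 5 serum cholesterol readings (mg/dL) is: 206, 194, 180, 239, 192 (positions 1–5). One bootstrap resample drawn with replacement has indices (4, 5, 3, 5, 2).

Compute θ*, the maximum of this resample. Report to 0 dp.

Resample values: 239, 192, 180, 192, 194.
Maximum = 239

θ* = 239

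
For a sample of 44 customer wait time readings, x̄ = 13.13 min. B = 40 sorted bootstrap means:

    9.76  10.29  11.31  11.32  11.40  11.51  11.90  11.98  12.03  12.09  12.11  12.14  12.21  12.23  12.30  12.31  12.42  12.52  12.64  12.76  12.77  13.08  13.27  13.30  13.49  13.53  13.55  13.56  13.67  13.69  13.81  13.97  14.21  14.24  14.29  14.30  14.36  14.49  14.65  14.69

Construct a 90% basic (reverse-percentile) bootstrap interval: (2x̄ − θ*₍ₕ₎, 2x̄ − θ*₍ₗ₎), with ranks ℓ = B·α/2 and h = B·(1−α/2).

(11.77, 15.97)

Percentile endpoints at ranks 2 and 38: θ*₍2₎ = 10.29, θ*₍38₎ = 14.49.
Basic interval reflects these around x̄:
  lower = 2 × 13.13 − 14.49 = 11.77
  upper = 2 × 13.13 − 10.29 = 15.97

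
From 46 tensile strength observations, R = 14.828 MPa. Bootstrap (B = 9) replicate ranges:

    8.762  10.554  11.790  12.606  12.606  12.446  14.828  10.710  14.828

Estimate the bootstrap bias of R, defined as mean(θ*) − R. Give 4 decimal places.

mean(θ*) = (8.762 + 10.554 + 11.790 + 12.606 + 12.606 + 12.446 + 14.828 + 10.710 + 14.828) / 9 = 12.12556
bias = 12.12556 − 14.828

bias = −2.7024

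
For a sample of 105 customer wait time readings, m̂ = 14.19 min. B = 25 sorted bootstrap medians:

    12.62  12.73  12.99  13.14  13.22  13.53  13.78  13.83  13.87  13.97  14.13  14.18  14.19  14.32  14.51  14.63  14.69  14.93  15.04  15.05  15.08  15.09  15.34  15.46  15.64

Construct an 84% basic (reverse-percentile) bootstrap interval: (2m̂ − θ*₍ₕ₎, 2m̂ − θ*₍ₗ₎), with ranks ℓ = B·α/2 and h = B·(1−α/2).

(13.04, 15.65)

Percentile endpoints at ranks 2 and 23: θ*₍2₎ = 12.73, θ*₍23₎ = 15.34.
Basic interval reflects these around m̂:
  lower = 2 × 14.19 − 15.34 = 13.04
  upper = 2 × 14.19 − 12.73 = 15.65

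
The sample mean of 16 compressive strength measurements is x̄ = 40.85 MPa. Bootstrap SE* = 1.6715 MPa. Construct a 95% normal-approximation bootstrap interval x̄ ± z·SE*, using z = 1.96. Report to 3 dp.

Margin = 1.96 × 1.6715 = 3.2761
Interval: 40.85 ± 3.2761

(37.574, 44.126)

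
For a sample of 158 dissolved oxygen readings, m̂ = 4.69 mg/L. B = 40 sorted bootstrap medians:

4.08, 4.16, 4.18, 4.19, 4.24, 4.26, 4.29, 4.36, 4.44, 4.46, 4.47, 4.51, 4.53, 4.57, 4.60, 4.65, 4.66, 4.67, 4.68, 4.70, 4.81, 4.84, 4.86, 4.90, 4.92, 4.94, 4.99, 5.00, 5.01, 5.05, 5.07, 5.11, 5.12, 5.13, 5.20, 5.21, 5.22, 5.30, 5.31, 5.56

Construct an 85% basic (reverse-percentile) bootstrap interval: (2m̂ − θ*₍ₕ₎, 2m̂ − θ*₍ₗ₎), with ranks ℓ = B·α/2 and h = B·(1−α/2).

Percentile endpoints at ranks 3 and 37: θ*₍3₎ = 4.18, θ*₍37₎ = 5.22.
Basic interval reflects these around m̂:
  lower = 2 × 4.69 − 5.22 = 4.16
  upper = 2 × 4.69 − 4.18 = 5.20

(4.16, 5.20)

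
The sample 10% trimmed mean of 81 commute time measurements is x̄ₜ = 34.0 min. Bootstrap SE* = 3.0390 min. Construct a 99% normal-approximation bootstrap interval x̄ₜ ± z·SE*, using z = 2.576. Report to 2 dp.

Margin = 2.576 × 3.0390 = 7.828
Interval: 34.0 ± 7.828

(26.17, 41.83)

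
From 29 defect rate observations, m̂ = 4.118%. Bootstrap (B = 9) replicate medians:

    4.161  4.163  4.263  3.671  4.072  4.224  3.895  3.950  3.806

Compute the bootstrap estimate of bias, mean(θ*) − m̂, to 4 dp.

mean(θ*) = (4.161 + 4.163 + 4.263 + 3.671 + 4.072 + 4.224 + 3.895 + 3.950 + 3.806) / 9 = 4.02278
bias = 4.02278 − 4.118

bias = −0.0952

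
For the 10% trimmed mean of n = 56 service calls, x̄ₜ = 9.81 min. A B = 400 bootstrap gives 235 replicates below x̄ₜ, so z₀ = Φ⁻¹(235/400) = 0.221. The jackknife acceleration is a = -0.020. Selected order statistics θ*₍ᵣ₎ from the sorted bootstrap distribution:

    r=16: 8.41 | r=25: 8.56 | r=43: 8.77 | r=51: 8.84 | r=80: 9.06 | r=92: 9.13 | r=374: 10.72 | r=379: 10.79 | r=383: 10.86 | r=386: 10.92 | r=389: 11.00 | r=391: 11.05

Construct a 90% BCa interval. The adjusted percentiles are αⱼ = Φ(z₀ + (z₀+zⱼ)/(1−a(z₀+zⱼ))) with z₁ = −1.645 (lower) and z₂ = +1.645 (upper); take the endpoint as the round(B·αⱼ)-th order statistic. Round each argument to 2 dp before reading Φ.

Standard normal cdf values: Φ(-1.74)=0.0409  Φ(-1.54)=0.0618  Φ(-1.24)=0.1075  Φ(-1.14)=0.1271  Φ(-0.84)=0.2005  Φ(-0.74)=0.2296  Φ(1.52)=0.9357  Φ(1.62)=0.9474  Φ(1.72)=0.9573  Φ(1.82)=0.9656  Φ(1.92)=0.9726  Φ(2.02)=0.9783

(8.77, 11.05)

Lower: z₀ + z₁ = 0.221 + (-1.645) = -1.424; 1 − a(z₀+z₁) = 1 − (-0.020)(-1.424) = 0.9715; argument = 0.221 + (-1.424)/0.9715 = -1.2447 → -1.24.
α₁ = Φ(-1.24) = 0.1075; rank = round(400 × 0.1075) = 43; θ*₍43₎ = 8.77.
Upper: z₀ + z₂ = 1.866; 1 − a(z₀+z₂) = 1.0373; argument = 2.0199 → 2.02; α₂ = 0.9783; rank = 391; θ*₍391₎ = 11.05.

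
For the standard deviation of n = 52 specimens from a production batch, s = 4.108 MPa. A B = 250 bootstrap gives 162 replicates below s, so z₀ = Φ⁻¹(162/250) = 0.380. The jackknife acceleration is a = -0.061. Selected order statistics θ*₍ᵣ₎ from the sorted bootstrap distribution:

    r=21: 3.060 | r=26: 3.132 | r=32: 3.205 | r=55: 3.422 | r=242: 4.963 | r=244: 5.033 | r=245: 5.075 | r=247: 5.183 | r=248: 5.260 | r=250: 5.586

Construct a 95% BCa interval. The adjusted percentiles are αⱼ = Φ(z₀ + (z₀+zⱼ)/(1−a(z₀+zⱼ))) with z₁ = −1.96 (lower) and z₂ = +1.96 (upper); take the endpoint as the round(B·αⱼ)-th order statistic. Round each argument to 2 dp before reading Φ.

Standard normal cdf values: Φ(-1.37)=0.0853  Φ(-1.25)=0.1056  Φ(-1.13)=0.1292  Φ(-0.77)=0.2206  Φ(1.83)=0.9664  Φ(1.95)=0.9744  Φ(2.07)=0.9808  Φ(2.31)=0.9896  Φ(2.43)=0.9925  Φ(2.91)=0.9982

Lower: z₀ + z₁ = 0.380 + (-1.960) = -1.580; 1 − a(z₀+z₁) = 1 − (-0.061)(-1.580) = 0.9036; argument = 0.380 + (-1.580)/0.9036 = -1.3685 → -1.37.
α₁ = Φ(-1.37) = 0.0853; rank = round(250 × 0.0853) = 21; θ*₍21₎ = 3.060.
Upper: z₀ + z₂ = 2.340; 1 − a(z₀+z₂) = 1.1427; argument = 2.4277 → 2.43; α₂ = 0.9925; rank = 248; θ*₍248₎ = 5.260.

(3.060, 5.260)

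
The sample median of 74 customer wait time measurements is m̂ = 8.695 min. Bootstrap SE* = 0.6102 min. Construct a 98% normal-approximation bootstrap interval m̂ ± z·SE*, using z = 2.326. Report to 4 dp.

Margin = 2.326 × 0.6102 = 1.41933
Interval: 8.695 ± 1.41933

(7.2757, 10.1143)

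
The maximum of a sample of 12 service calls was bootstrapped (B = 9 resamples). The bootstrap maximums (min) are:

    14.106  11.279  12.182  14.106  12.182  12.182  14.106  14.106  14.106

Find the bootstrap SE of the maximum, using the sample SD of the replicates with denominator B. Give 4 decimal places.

SE* = 1.0996

Bootstrap SE is the standard deviation of the 9 replicate maximums.
Mean of replicates: (14.106 + 11.279 + 12.182 + 14.106 + 12.182 + 12.182 + 14.106 + 14.106 + 14.106) / 9 = 118.35500 / 9 = 13.15056
Sum of squared deviations: (+0.95544)² + (−1.87156)² + (−0.96856)² + (+0.95544)² + (−0.96856)² + (−0.96856)² + (+0.95544)² + (+0.95544)² + (+0.95544)² = 10.88139
Variance = 10.88139 / 9 = 1.20904
SE* = √1.20904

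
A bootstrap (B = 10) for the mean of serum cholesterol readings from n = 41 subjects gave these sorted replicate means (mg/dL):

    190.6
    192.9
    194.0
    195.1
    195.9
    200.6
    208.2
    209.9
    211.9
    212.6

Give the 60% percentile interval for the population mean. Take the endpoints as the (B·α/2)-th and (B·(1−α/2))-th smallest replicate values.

α = 0.40; lower rank = 10 × 0.200 = 2; upper rank = 10 × 0.800 = 8.
The 2nd smallest replicate is 192.9; the 8th is 209.9.

(192.9, 209.9)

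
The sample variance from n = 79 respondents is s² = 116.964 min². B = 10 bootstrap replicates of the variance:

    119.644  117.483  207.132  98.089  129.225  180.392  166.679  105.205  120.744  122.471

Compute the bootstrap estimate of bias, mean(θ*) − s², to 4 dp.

mean(θ*) = (119.644 + 117.483 + 207.132 + 98.089 + 129.225 + 180.392 + 166.679 + 105.205 + 120.744 + 122.471) / 10 = 136.70640
bias = 136.70640 − 116.964

bias = +19.7424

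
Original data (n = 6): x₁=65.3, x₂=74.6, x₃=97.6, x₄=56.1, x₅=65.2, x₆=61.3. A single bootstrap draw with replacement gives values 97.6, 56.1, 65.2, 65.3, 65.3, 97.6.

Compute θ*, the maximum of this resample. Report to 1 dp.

Maximum = 97.6

θ* = 97.6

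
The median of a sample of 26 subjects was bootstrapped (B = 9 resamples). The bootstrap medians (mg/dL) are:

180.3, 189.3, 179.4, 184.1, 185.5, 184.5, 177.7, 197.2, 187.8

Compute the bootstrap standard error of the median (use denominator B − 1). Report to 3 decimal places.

Bootstrap SE is the standard deviation of the 9 replicate medians.
Mean of replicates: (180.3 + 189.3 + 179.4 + 184.1 + 185.5 + 184.5 + 177.7 + 197.2 + 187.8) / 9 = 1665.8000 / 9 = 185.0889
Sum of squared deviations: (−4.7889)² + (+4.2111)² + (−5.6889)² + (−0.9889)² + (+0.4111)² + (−0.5889)² + (−7.3889)² + (+12.1111)² + (+2.7111)² = 283.1489
Variance = 283.1489 / 8 = 35.3936
SE* = √35.3936

SE* = 5.949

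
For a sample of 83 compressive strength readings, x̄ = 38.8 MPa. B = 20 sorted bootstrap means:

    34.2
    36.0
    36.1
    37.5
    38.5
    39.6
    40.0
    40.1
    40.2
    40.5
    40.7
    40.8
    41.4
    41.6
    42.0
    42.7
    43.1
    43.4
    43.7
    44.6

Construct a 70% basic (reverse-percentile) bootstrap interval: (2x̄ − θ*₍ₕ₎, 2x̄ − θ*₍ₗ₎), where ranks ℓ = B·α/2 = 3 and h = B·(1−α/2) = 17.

Percentile endpoints at ranks 3 and 17: θ*₍3₎ = 36.1, θ*₍17₎ = 43.1.
Basic interval reflects these around x̄:
  lower = 2 × 38.8 − 43.1 = 34.5
  upper = 2 × 38.8 − 36.1 = 41.5

(34.5, 41.5)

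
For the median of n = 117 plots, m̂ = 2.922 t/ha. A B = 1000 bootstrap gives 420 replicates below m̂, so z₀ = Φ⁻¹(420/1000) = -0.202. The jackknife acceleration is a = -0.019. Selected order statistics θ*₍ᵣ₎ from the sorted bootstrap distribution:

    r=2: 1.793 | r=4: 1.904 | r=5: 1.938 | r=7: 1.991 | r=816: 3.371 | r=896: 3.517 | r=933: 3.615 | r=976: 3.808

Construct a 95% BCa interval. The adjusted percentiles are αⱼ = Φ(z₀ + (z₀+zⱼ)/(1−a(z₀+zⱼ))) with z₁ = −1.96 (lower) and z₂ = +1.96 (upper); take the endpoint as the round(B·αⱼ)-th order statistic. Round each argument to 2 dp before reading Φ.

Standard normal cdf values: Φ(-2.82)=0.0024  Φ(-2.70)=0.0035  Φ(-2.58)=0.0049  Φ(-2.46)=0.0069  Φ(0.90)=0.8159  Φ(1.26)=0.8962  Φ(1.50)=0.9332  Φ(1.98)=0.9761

Lower: z₀ + z₁ = -0.202 + (-1.960) = -2.162; 1 − a(z₀+z₁) = 1 − (-0.019)(-2.162) = 0.9589; argument = -0.202 + (-2.162)/0.9589 = -2.4566 → -2.46.
α₁ = Φ(-2.46) = 0.0069; rank = round(1000 × 0.0069) = 7; θ*₍7₎ = 1.991.
Upper: z₀ + z₂ = 1.758; 1 − a(z₀+z₂) = 1.0334; argument = 1.4992 → 1.50; α₂ = 0.9332; rank = 933; θ*₍933₎ = 3.615.

(1.991, 3.615)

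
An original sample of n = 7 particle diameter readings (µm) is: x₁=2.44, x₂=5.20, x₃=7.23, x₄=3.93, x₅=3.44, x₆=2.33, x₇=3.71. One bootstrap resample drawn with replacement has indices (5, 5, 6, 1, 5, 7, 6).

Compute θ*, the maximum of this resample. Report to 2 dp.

Resample values: 3.44, 3.44, 2.33, 2.44, 3.44, 3.71, 2.33.
Maximum = 3.71

θ* = 3.71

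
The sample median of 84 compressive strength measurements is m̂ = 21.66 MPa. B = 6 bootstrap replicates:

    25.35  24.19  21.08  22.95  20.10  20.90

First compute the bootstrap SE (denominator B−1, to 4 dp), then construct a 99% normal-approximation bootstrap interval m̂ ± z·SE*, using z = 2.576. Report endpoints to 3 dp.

Mean of replicates = 22.4283; sum of squared deviations = 21.4867; SE* = √(21.4867/5) = 2.0730
Margin = 2.576 × 2.0730 = 5.3400
Interval: 21.66 ± 5.3400

(16.320, 27.000)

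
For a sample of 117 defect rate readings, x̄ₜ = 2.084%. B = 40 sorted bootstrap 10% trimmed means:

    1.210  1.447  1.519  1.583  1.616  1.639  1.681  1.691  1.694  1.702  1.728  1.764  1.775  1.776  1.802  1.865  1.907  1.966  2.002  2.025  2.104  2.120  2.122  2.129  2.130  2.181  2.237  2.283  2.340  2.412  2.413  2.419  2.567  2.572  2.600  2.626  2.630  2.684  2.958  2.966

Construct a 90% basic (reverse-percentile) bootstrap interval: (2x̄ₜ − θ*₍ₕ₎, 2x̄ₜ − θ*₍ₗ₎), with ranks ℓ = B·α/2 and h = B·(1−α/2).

(1.484, 2.721)

Percentile endpoints at ranks 2 and 38: θ*₍2₎ = 1.447, θ*₍38₎ = 2.684.
Basic interval reflects these around x̄ₜ:
  lower = 2 × 2.084 − 2.684 = 1.484
  upper = 2 × 2.084 − 1.447 = 2.721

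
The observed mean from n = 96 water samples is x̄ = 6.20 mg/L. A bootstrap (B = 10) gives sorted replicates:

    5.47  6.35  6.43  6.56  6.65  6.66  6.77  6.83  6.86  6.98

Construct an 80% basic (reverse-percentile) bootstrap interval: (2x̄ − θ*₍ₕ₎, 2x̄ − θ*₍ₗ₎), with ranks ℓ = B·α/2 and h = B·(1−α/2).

(5.54, 6.93)

Percentile endpoints at ranks 1 and 9: θ*₍1₎ = 5.47, θ*₍9₎ = 6.86.
Basic interval reflects these around x̄:
  lower = 2 × 6.20 − 6.86 = 5.54
  upper = 2 × 6.20 − 5.47 = 6.93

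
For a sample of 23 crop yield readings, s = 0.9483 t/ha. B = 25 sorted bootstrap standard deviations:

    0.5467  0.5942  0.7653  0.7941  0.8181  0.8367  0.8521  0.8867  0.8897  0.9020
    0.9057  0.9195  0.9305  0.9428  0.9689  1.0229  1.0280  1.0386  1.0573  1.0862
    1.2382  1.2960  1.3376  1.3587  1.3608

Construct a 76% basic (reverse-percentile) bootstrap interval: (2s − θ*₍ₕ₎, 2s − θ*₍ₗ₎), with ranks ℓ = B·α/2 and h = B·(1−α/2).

(0.6006, 1.1313)

Percentile endpoints at ranks 3 and 22: θ*₍3₎ = 0.7653, θ*₍22₎ = 1.2960.
Basic interval reflects these around s:
  lower = 2 × 0.9483 − 1.2960 = 0.6006
  upper = 2 × 0.9483 − 0.7653 = 1.1313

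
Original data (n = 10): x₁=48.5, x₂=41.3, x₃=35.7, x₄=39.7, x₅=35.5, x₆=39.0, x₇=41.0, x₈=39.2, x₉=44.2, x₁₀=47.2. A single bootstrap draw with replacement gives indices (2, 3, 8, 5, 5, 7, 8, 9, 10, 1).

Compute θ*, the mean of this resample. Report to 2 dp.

θ* = 40.73

Resample values: 41.3, 35.7, 39.2, 35.5, 35.5, 41.0, 39.2, 44.2, 47.2, 48.5.
Mean = (41.3 + 35.7 + 39.2 + 35.5 + 35.5 + 41.0 + 39.2 + 44.2 + 47.2 + 48.5) / 10 = 407.30 / 10 = 40.73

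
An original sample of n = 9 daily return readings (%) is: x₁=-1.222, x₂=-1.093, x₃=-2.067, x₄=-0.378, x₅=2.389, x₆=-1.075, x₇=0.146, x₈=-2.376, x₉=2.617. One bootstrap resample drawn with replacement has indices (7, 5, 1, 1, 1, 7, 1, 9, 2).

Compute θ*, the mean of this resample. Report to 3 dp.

θ* = -0.076

Resample values: 0.146, 2.389, -1.222, -1.222, -1.222, 0.146, -1.222, 2.617, -1.093.
Mean = (0.146 + 2.389 + (-1.222) + (-1.222) + (-1.222) + 0.146 + (-1.222) + 2.617 + (-1.093)) / 9 = -0.6830 / 9 = -0.076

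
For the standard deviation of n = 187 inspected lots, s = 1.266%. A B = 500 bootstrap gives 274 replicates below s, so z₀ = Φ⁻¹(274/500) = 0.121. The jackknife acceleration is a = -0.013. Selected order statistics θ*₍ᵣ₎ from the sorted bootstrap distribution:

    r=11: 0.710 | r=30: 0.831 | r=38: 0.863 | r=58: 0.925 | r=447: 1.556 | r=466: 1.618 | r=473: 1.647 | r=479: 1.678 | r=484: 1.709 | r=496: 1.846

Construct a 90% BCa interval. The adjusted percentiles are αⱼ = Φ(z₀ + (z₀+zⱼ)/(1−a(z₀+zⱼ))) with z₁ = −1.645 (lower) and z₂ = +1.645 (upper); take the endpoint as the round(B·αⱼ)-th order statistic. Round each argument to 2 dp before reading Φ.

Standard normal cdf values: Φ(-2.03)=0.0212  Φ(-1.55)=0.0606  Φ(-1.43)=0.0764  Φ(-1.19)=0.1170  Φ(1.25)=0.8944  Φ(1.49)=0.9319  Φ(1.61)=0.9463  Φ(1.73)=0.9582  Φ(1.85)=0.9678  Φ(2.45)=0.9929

Lower: z₀ + z₁ = 0.121 + (-1.645) = -1.524; 1 − a(z₀+z₁) = 1 − (-0.013)(-1.524) = 0.9802; argument = 0.121 + (-1.524)/0.9802 = -1.4338 → -1.43.
α₁ = Φ(-1.43) = 0.0764; rank = round(500 × 0.0764) = 38; θ*₍38₎ = 0.863.
Upper: z₀ + z₂ = 1.766; 1 − a(z₀+z₂) = 1.0230; argument = 1.8474 → 1.85; α₂ = 0.9678; rank = 484; θ*₍484₎ = 1.709.

(0.863, 1.709)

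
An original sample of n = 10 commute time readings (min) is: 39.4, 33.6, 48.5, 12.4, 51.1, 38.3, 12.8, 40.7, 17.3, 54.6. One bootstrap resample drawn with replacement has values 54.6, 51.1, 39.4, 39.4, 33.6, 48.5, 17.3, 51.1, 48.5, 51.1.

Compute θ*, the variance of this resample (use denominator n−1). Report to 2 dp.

Mean = 43.4600; sum of squared deviations = 1164.5440
s² = 1164.5440 / 9 = 129.3938

θ* = 129.39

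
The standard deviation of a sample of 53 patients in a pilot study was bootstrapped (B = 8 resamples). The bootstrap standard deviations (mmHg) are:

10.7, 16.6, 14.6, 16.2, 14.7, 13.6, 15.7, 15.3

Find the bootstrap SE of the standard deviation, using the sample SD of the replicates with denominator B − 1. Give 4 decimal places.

Bootstrap SE is the standard deviation of the 8 replicate standard deviations.
Mean of replicates: (10.7 + 16.6 + 14.6 + 16.2 + 14.7 + 13.6 + 15.7 + 15.3) / 8 = 117.40000 / 8 = 14.67500
Sum of squared deviations: (−3.97500)² + (+1.92500)² + (−0.07500)² + (+1.52500)² + (+0.02500)² + (−1.07500)² + (+1.02500)² + (+0.62500)² = 24.43500
Variance = 24.43500 / 7 = 3.49071
SE* = √3.49071

SE* = 1.8683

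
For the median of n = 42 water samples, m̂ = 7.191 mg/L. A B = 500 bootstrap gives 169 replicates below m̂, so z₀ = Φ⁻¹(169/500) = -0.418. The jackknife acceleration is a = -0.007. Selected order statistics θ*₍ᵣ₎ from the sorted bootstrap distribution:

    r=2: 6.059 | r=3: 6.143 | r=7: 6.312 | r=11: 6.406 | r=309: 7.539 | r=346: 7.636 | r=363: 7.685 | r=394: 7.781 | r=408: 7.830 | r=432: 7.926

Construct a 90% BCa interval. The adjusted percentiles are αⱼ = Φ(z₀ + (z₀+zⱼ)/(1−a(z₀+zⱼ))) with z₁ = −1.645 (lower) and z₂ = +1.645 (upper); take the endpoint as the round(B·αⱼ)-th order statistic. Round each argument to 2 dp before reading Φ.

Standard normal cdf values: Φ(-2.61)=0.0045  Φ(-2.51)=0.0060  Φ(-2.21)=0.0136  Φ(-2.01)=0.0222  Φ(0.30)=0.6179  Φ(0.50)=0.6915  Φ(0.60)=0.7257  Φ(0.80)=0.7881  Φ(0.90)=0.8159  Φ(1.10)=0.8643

(6.143, 7.781)

Lower: z₀ + z₁ = -0.418 + (-1.645) = -2.063; 1 − a(z₀+z₁) = 1 − (-0.007)(-2.063) = 0.9856; argument = -0.418 + (-2.063)/0.9856 = -2.5112 → -2.51.
α₁ = Φ(-2.51) = 0.0060; rank = round(500 × 0.0060) = 3; θ*₍3₎ = 6.143.
Upper: z₀ + z₂ = 1.227; 1 − a(z₀+z₂) = 1.0086; argument = 0.7986 → 0.80; α₂ = 0.7881; rank = 394; θ*₍394₎ = 7.781.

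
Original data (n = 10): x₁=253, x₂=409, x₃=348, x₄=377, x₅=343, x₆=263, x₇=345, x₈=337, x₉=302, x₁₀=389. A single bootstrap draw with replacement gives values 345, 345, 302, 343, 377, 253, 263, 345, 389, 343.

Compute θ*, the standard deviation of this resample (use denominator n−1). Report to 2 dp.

θ* = 44.60

Mean = 330.5000; sum of squared deviations = 17902.5000
s² = 17902.5000 / 9 = 1989.1667
s = √1989.1667 = 44.60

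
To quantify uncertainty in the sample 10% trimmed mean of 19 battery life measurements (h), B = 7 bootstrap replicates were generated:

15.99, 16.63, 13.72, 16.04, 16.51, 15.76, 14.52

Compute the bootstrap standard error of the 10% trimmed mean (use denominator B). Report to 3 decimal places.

Bootstrap SE is the standard deviation of the 7 replicate 10% trimmed means.
Mean of replicates: (15.99 + 16.63 + 13.72 + 16.04 + 16.51 + 15.76 + 14.52) / 7 = 109.1700 / 7 = 15.5957
Sum of squared deviations: (+0.3943)² + (+1.0343)² + (−1.8757)² + (+0.4443)² + (+0.9143)² + (+0.1643)² + (−1.0757)² = 6.9610
Variance = 6.9610 / 7 = 0.9944
SE* = √0.9944

SE* = 0.997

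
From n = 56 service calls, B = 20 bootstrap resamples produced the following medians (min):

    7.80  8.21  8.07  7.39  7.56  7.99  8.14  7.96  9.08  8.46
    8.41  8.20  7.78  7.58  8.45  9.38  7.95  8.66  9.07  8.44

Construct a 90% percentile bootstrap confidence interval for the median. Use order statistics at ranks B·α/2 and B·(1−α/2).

(7.39, 9.08)

Sorted replicates: 7.39, 7.56, 7.58, 7.78, 7.80, 7.95, 7.96, 7.99, 8.07, 8.14, 8.20, 8.21, 8.41, 8.44, 8.45, 8.46, 8.66, 9.07, 9.08, 9.38
α = 0.10; lower rank = 20 × 0.050 = 1; upper rank = 20 × 0.950 = 19.
The 1st smallest replicate is 7.39; the 19th is 9.08.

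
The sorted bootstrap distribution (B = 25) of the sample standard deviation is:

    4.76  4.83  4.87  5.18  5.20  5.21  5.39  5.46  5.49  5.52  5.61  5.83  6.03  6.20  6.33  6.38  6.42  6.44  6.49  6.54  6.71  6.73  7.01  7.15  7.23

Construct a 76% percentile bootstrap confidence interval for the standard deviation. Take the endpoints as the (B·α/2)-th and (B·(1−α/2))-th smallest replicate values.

(4.87, 6.73)

α = 0.24; lower rank = 25 × 0.120 = 3; upper rank = 25 × 0.880 = 22.
The 3rd smallest replicate is 4.87; the 22nd is 6.73.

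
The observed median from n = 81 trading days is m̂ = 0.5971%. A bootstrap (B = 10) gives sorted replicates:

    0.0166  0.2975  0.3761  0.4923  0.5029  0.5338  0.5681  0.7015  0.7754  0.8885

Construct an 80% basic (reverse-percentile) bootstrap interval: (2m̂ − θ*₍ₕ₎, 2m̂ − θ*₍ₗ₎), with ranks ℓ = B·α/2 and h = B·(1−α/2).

(0.4188, 1.1776)

Percentile endpoints at ranks 1 and 9: θ*₍1₎ = 0.0166, θ*₍9₎ = 0.7754.
Basic interval reflects these around m̂:
  lower = 2 × 0.5971 − 0.7754 = 0.4188
  upper = 2 × 0.5971 − 0.0166 = 1.1776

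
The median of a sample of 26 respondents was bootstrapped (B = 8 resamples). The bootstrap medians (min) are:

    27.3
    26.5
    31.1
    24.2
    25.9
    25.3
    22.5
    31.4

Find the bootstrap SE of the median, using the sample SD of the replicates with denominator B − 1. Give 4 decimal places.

Bootstrap SE is the standard deviation of the 8 replicate medians.
Mean of replicates: (27.3 + 26.5 + 31.1 + 24.2 + 25.9 + 25.3 + 22.5 + 31.4) / 8 = 214.20000 / 8 = 26.77500
Sum of squared deviations: (+0.52500)² + (−0.27500)² + (+4.32500)² + (−2.57500)² + (−0.87500)² + (−1.47500)² + (−4.27500)² + (+4.62500)² = 68.29500
Variance = 68.29500 / 7 = 9.75643
SE* = √9.75643

SE* = 3.1235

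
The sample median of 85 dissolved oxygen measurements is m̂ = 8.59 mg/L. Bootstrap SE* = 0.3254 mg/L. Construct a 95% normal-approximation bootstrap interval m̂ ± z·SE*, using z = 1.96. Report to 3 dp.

(7.952, 9.228)

Margin = 1.96 × 0.3254 = 0.6378
Interval: 8.59 ± 0.6378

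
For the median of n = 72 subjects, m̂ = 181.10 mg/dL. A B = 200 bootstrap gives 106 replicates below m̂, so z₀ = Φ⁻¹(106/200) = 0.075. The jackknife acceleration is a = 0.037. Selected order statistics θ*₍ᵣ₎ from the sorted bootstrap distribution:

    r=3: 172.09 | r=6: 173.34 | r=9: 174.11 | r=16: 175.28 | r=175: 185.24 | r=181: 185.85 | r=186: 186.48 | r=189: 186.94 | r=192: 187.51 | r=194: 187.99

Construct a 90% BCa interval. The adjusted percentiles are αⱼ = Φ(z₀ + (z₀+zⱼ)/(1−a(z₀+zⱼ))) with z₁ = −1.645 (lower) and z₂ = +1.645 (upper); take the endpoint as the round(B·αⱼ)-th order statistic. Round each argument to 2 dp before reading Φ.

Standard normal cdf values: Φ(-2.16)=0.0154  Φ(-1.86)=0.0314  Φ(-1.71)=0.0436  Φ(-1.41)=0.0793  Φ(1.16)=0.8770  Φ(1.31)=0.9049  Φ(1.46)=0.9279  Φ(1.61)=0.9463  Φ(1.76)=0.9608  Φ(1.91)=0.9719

Lower: z₀ + z₁ = 0.075 + (-1.645) = -1.570; 1 − a(z₀+z₁) = 1 − (0.037)(-1.570) = 1.0581; argument = 0.075 + (-1.570)/1.0581 = -1.4088 → -1.41.
α₁ = Φ(-1.41) = 0.0793; rank = round(200 × 0.0793) = 16; θ*₍16₎ = 175.28.
Upper: z₀ + z₂ = 1.720; 1 − a(z₀+z₂) = 0.9364; argument = 1.9119 → 1.91; α₂ = 0.9719; rank = 194; θ*₍194₎ = 187.99.

(175.28, 187.99)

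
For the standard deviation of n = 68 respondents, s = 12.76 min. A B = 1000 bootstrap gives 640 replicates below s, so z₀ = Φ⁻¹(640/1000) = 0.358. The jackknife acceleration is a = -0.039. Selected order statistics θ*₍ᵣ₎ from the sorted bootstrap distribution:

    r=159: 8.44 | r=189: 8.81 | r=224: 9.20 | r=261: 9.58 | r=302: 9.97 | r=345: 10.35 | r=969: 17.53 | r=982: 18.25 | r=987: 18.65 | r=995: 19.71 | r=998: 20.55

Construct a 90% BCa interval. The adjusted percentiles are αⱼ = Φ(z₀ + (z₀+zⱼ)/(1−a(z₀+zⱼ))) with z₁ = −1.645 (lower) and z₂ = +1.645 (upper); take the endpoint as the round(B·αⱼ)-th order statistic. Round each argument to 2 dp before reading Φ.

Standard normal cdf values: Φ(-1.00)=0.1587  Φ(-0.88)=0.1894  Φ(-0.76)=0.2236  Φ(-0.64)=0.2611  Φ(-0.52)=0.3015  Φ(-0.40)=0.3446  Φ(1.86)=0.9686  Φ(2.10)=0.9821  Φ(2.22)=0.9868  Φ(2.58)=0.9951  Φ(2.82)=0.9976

(8.44, 18.65)

Lower: z₀ + z₁ = 0.358 + (-1.645) = -1.287; 1 − a(z₀+z₁) = 1 − (-0.039)(-1.287) = 0.9498; argument = 0.358 + (-1.287)/0.9498 = -0.9970 → -1.00.
α₁ = Φ(-1.00) = 0.1587; rank = round(1000 × 0.1587) = 159; θ*₍159₎ = 8.44.
Upper: z₀ + z₂ = 2.003; 1 − a(z₀+z₂) = 1.0781; argument = 2.2159 → 2.22; α₂ = 0.9868; rank = 987; θ*₍987₎ = 18.65.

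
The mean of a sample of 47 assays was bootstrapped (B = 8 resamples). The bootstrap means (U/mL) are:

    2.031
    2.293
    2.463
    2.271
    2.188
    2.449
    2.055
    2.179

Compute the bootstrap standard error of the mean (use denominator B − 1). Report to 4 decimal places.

SE* = 0.1610

Bootstrap SE is the standard deviation of the 8 replicate means.
Mean of replicates: (2.031 + 2.293 + 2.463 + 2.271 + 2.188 + 2.449 + 2.055 + 2.179) / 8 = 17.92900 / 8 = 2.24113
Sum of squared deviations: (−0.21013)² + (+0.05187)² + (+0.22187)² + (+0.02987)² + (−0.05313)² + (+0.20787)² + (−0.18613)² + (−0.06213)² = 0.18150
Variance = 0.18150 / 7 = 0.02593
SE* = √0.02593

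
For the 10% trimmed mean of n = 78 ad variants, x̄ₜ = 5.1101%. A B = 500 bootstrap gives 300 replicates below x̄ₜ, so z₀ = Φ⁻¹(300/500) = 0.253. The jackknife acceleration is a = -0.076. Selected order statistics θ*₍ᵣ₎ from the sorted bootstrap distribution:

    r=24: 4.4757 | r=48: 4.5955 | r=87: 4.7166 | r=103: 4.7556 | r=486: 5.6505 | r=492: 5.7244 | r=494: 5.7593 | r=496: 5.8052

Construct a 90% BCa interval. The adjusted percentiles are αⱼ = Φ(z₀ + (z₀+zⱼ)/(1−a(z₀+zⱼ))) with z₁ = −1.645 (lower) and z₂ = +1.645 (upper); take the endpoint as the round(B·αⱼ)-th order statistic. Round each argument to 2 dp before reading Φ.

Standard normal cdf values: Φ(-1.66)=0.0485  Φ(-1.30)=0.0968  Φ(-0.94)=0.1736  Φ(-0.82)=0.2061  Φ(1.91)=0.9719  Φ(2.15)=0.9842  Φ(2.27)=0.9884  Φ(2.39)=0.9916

(4.5955, 5.6505)

Lower: z₀ + z₁ = 0.253 + (-1.645) = -1.392; 1 − a(z₀+z₁) = 1 − (-0.076)(-1.392) = 0.8942; argument = 0.253 + (-1.392)/0.8942 = -1.3037 → -1.30.
α₁ = Φ(-1.30) = 0.0968; rank = round(500 × 0.0968) = 48; θ*₍48₎ = 4.5955.
Upper: z₀ + z₂ = 1.898; 1 − a(z₀+z₂) = 1.1442; argument = 1.9117 → 1.91; α₂ = 0.9719; rank = 486; θ*₍486₎ = 5.6505.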